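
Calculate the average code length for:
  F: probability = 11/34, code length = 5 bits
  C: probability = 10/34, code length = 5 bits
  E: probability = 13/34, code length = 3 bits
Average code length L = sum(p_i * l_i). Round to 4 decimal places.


Weighted contributions p_i * l_i:
  F: (11/34) * 5 = 55/34
  C: (10/34) * 5 = 50/34
  E: (13/34) * 3 = 39/34
Sum = (55 + 50 + 39)/34 = 144/34

L = 144/34 = 4.2353 bits/symbol


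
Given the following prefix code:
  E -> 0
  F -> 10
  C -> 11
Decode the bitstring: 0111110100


Decoding step by step:
Bits 0 -> E
Bits 11 -> C
Bits 11 -> C
Bits 10 -> F
Bits 10 -> F
Bits 0 -> E


Decoded message: ECCFFE


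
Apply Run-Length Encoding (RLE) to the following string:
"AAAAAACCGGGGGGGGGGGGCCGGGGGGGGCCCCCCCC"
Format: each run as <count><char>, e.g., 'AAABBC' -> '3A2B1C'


Scanning runs left to right:
  i=0: run of 'A' x 6 -> '6A'
  i=6: run of 'C' x 2 -> '2C'
  i=8: run of 'G' x 12 -> '12G'
  i=20: run of 'C' x 2 -> '2C'
  i=22: run of 'G' x 8 -> '8G'
  i=30: run of 'C' x 8 -> '8C'

RLE = 6A2C12G2C8G8C


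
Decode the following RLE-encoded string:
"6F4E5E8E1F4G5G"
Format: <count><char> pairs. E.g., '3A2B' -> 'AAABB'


Expanding each <count><char> pair:
  6F -> 'FFFFFF'
  4E -> 'EEEE'
  5E -> 'EEEEE'
  8E -> 'EEEEEEEE'
  1F -> 'F'
  4G -> 'GGGG'
  5G -> 'GGGGG'

Decoded = FFFFFFEEEEEEEEEEEEEEEEEFGGGGGGGGG


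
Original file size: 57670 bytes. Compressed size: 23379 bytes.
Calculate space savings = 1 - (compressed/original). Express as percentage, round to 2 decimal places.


ratio = compressed/original = 23379/57670 = 0.405393
savings = 1 - ratio = 1 - 0.405393 = 0.594607
as a percentage: 0.594607 * 100 = 59.46%

Space savings = 1 - 23379/57670 = 59.46%


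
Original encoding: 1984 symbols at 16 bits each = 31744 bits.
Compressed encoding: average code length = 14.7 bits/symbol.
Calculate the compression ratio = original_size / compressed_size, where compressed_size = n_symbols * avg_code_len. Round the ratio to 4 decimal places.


original_size = n_symbols * orig_bits = 1984 * 16 = 31744 bits
compressed_size = n_symbols * avg_code_len = 1984 * 14.7 = 29164.8 bits
ratio = original_size / compressed_size = 31744 / 29164.8 = 1.0884

Compression ratio = 1.0884


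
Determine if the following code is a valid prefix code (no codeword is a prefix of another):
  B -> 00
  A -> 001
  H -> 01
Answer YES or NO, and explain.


Checking each pair (does one codeword prefix another?):
  B='00' vs A='001': prefix -- VIOLATION

NO -- this is NOT a valid prefix code. B (00) is a prefix of A (001).


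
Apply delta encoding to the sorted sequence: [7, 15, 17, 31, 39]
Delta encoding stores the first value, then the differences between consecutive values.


First value: 7
Deltas:
  15 - 7 = 8
  17 - 15 = 2
  31 - 17 = 14
  39 - 31 = 8


Delta encoded: [7, 8, 2, 14, 8]


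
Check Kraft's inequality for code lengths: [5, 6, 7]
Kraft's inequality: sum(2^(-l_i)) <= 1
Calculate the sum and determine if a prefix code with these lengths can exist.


Sum = 2^(-5) + 2^(-6) + 2^(-7)
    = 0.03125 + 0.015625 + 0.0078125
    = 7/128 = 0.0546875
Since 0.0546875 <= 1, Kraft's inequality IS satisfied.
A prefix code with these lengths CAN exist.

Kraft sum = 0.0546875. Satisfied.


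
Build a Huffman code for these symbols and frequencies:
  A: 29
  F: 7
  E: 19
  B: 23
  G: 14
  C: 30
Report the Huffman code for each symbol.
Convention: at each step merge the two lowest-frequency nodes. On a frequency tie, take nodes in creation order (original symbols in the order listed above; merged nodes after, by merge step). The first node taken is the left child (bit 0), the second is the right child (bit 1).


Huffman tree construction:
Step 1: Merge F(7) + G(14) = 21
Step 2: Merge E(19) + (F+G)(21) = 40
Step 3: Merge B(23) + A(29) = 52
Step 4: Merge C(30) + (E+(F+G))(40) = 70
Step 5: Merge (B+A)(52) + (C+(E+(F+G)))(70) = 122
Read each symbol's code off the tree from the root (left child = 0, right child = 1).

Codes:
  A: 01 (length 2)
  F: 1110 (length 4)
  E: 110 (length 3)
  B: 00 (length 2)
  G: 1111 (length 4)
  C: 10 (length 2)
Average code length: 305/122 = 2.5000 bits/symbol


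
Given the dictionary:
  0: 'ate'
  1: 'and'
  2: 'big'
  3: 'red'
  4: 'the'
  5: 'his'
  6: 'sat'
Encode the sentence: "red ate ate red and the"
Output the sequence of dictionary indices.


Look up each word in the dictionary:
  'red' -> 3
  'ate' -> 0
  'ate' -> 0
  'red' -> 3
  'and' -> 1
  'the' -> 4

Encoded: [3, 0, 0, 3, 1, 4]


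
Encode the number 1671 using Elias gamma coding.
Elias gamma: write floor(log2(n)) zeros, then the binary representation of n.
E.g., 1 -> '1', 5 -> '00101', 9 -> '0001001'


num_bits = floor(log2(1671)) + 1 = 11
leading_zeros = num_bits - 1 = 10
binary(1671) = 11010000111

Elias gamma(1671) = '0000000000' + '11010000111' = 000000000011010000111 (21 bits)


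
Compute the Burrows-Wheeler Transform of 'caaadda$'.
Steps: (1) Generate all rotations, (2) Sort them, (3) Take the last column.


Rotations (sorted):
  0: $caaadda -> last char: a
  1: a$caaadd -> last char: d
  2: aaadda$c -> last char: c
  3: aadda$ca -> last char: a
  4: adda$caa -> last char: a
  5: caaadda$ -> last char: $
  6: da$caaad -> last char: d
  7: dda$caaa -> last char: a


BWT = adcaa$da


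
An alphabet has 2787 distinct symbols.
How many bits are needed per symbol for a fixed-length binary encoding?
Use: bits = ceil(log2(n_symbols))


log2(2787) = 11.4445
Bracket: 2^11 = 2048 < 2787 <= 2^12 = 4096
So ceil(log2(2787)) = 12

bits = ceil(log2(2787)) = ceil(11.4445) = 12 bits


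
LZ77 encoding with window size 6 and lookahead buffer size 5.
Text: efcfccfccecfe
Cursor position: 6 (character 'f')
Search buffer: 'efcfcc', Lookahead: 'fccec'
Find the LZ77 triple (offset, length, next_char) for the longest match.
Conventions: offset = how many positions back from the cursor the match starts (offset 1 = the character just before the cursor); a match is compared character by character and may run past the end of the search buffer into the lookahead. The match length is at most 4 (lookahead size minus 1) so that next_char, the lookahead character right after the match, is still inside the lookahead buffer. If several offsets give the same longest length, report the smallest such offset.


Try each offset into the search buffer:
  offset=1 (pos 5, char 'c'): match length 0
  offset=2 (pos 4, char 'c'): match length 0
  offset=3 (pos 3, char 'f'): match length 3
  offset=4 (pos 2, char 'c'): match length 0
  offset=5 (pos 1, char 'f'): match length 2
  offset=6 (pos 0, char 'e'): match length 0
Longest match has length 3 at offset 3.
next_char = character at position 6 + 3 = 9 -> 'e'

Best match: offset=3, length=3 (matching 'fcc' starting at position 3)
LZ77 triple: (3, 3, 'e')


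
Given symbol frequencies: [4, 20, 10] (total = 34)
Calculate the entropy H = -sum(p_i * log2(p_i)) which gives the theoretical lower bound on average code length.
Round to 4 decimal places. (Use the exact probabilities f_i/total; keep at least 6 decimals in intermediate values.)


Per-symbol terms -p_i * log2(p_i) with p_i = f_i/34:
  p = 4/34 = 0.117647: log2(p) = -3.087463, -p*log2(p) = 0.363231
  p = 20/34 = 0.588235: log2(p) = -0.765535, -p*log2(p) = 0.450315
  p = 10/34 = 0.294118: log2(p) = -1.765535, -p*log2(p) = 0.519275
H = 0.363231 + 0.450315 + 0.519275 = 1.332821

H = 1.3328 bits/symbol


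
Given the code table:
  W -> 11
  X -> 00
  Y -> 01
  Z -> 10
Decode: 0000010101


Decoding:
00 -> X
00 -> X
01 -> Y
01 -> Y
01 -> Y


Result: XXYYY


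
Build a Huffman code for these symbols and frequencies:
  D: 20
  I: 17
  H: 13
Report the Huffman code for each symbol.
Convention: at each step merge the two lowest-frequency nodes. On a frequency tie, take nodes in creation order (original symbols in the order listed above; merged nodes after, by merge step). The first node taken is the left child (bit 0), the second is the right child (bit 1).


Huffman tree construction:
Step 1: Merge H(13) + I(17) = 30
Step 2: Merge D(20) + (H+I)(30) = 50
Read each symbol's code off the tree from the root (left child = 0, right child = 1).

Codes:
  D: 0 (length 1)
  I: 11 (length 2)
  H: 10 (length 2)
Average code length: 80/50 = 1.6000 bits/symbol


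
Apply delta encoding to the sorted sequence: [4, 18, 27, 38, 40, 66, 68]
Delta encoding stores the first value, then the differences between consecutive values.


First value: 4
Deltas:
  18 - 4 = 14
  27 - 18 = 9
  38 - 27 = 11
  40 - 38 = 2
  66 - 40 = 26
  68 - 66 = 2


Delta encoded: [4, 14, 9, 11, 2, 26, 2]


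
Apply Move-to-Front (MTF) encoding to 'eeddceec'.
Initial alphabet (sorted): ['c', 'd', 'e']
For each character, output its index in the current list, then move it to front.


MTF encoding:
'e': index 2 in ['c', 'd', 'e'] -> ['e', 'c', 'd']
'e': index 0 in ['e', 'c', 'd'] -> ['e', 'c', 'd']
'd': index 2 in ['e', 'c', 'd'] -> ['d', 'e', 'c']
'd': index 0 in ['d', 'e', 'c'] -> ['d', 'e', 'c']
'c': index 2 in ['d', 'e', 'c'] -> ['c', 'd', 'e']
'e': index 2 in ['c', 'd', 'e'] -> ['e', 'c', 'd']
'e': index 0 in ['e', 'c', 'd'] -> ['e', 'c', 'd']
'c': index 1 in ['e', 'c', 'd'] -> ['c', 'e', 'd']


Output: [2, 0, 2, 0, 2, 2, 0, 1]


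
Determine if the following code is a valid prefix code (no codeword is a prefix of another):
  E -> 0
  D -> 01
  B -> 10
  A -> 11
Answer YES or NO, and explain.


Checking each pair (does one codeword prefix another?):
  E='0' vs D='01': prefix -- VIOLATION

NO -- this is NOT a valid prefix code. E (0) is a prefix of D (01).


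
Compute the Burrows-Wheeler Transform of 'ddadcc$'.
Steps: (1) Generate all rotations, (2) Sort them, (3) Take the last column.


Rotations (sorted):
  0: $ddadcc -> last char: c
  1: adcc$dd -> last char: d
  2: c$ddadc -> last char: c
  3: cc$ddad -> last char: d
  4: dadcc$d -> last char: d
  5: dcc$dda -> last char: a
  6: ddadcc$ -> last char: $


BWT = cdcdda$


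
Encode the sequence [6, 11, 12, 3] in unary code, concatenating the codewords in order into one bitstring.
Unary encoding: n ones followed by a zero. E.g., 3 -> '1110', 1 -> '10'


Encode each number as n ones followed by a terminating 0:
  6 -> 1111110 (7 bits)
  11 -> 111111111110 (12 bits)
  12 -> 1111111111110 (13 bits)
  3 -> 1110 (4 bits)
Total length = 7 + 12 + 13 + 4 = 36 bits.

Unary([6, 11, 12, 3]) = 111111011111111111011111111111101110 (36 bits)


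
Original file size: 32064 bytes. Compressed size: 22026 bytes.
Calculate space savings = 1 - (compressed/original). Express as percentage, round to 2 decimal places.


ratio = compressed/original = 22026/32064 = 0.686939
savings = 1 - ratio = 1 - 0.686939 = 0.313061
as a percentage: 0.313061 * 100 = 31.31%

Space savings = 1 - 22026/32064 = 31.31%


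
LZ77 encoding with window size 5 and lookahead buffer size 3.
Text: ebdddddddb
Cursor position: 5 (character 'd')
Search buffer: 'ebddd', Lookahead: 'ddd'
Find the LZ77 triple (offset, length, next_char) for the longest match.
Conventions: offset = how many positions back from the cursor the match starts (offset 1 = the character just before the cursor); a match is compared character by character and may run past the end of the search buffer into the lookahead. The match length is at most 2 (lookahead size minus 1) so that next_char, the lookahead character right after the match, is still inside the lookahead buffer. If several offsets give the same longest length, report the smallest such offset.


Try each offset into the search buffer:
  offset=1 (pos 4, char 'd'): match length 2
  offset=2 (pos 3, char 'd'): match length 2
  offset=3 (pos 2, char 'd'): match length 2
  offset=4 (pos 1, char 'b'): match length 0
  offset=5 (pos 0, char 'e'): match length 0
Longest match has length 2, found at offsets 1, 2, 3; take the smallest, offset 1.
next_char = character at position 5 + 2 = 7 -> 'd'

Best match: offset=1, length=2 (matching 'dd' starting at position 4)
LZ77 triple: (1, 2, 'd')


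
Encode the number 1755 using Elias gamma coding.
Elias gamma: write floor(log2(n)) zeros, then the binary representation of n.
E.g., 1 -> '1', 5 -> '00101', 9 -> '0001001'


num_bits = floor(log2(1755)) + 1 = 11
leading_zeros = num_bits - 1 = 10
binary(1755) = 11011011011

Elias gamma(1755) = '0000000000' + '11011011011' = 000000000011011011011 (21 bits)


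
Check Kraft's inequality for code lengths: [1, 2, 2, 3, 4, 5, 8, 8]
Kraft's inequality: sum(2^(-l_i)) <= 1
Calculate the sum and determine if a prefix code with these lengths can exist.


Sum = 2^(-1) + 2^(-2) + 2^(-2) + 2^(-3) + 2^(-4) + 2^(-5) + 2^(-8) + 2^(-8)
    = 0.5 + 0.25 + 0.25 + 0.125 + 0.0625 + 0.03125 + 0.00390625 + 0.00390625
    = 314/256 = 1.2265625
Since 1.2265625 > 1, Kraft's inequality is NOT satisfied.
A prefix code with these lengths CANNOT exist.

Kraft sum = 1.2265625. Not satisfied.


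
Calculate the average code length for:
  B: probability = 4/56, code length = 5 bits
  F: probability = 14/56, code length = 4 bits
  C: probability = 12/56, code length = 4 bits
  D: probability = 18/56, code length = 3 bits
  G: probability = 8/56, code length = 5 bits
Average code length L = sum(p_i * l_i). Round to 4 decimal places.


Weighted contributions p_i * l_i:
  B: (4/56) * 5 = 20/56
  F: (14/56) * 4 = 56/56
  C: (12/56) * 4 = 48/56
  D: (18/56) * 3 = 54/56
  G: (8/56) * 5 = 40/56
Sum = (20 + 56 + 48 + 54 + 40)/56 = 218/56

L = 218/56 = 3.8929 bits/symbol


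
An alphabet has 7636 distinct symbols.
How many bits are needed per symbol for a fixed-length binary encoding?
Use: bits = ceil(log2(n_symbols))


log2(7636) = 12.8986
Bracket: 2^12 = 4096 < 7636 <= 2^13 = 8192
So ceil(log2(7636)) = 13

bits = ceil(log2(7636)) = ceil(12.8986) = 13 bits


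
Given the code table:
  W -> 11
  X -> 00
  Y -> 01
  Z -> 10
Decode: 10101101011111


Decoding:
10 -> Z
10 -> Z
11 -> W
01 -> Y
01 -> Y
11 -> W
11 -> W


Result: ZZWYYWW


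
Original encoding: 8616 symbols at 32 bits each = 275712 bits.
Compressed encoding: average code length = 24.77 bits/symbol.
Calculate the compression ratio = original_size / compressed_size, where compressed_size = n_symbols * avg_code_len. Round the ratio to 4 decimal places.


original_size = n_symbols * orig_bits = 8616 * 32 = 275712 bits
compressed_size = n_symbols * avg_code_len = 8616 * 24.77 = 213418.32 bits
ratio = original_size / compressed_size = 275712 / 213418.32 = 1.2919

Compression ratio = 1.2919


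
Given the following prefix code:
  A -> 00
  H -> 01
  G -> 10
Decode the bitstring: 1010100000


Decoding step by step:
Bits 10 -> G
Bits 10 -> G
Bits 10 -> G
Bits 00 -> A
Bits 00 -> A


Decoded message: GGGAA


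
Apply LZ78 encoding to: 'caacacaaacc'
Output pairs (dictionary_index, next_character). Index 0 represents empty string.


LZ78 encoding steps:
Dictionary: {0: ''}
Step 1: w='' (idx 0), next='c' -> output (0, 'c'), add 'c' as idx 1
Step 2: w='' (idx 0), next='a' -> output (0, 'a'), add 'a' as idx 2
Step 3: w='a' (idx 2), next='c' -> output (2, 'c'), add 'ac' as idx 3
Step 4: w='ac' (idx 3), next='a' -> output (3, 'a'), add 'aca' as idx 4
Step 5: w='a' (idx 2), next='a' -> output (2, 'a'), add 'aa' as idx 5
Step 6: w='c' (idx 1), next='c' -> output (1, 'c'), add 'cc' as idx 6


Encoded: [(0, 'c'), (0, 'a'), (2, 'c'), (3, 'a'), (2, 'a'), (1, 'c')]


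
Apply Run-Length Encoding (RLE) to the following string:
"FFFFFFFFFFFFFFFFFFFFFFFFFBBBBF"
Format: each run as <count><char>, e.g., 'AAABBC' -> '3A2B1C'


Scanning runs left to right:
  i=0: run of 'F' x 25 -> '25F'
  i=25: run of 'B' x 4 -> '4B'
  i=29: run of 'F' x 1 -> '1F'

RLE = 25F4B1F


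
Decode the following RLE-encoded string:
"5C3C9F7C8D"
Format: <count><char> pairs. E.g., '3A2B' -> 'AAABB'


Expanding each <count><char> pair:
  5C -> 'CCCCC'
  3C -> 'CCC'
  9F -> 'FFFFFFFFF'
  7C -> 'CCCCCCC'
  8D -> 'DDDDDDDD'

Decoded = CCCCCCCCFFFFFFFFFCCCCCCCDDDDDDDD


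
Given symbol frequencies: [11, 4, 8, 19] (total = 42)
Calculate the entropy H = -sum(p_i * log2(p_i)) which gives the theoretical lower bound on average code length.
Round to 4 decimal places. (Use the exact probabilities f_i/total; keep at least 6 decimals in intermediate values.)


Per-symbol terms -p_i * log2(p_i) with p_i = f_i/42:
  p = 11/42 = 0.261905: log2(p) = -1.932886, -p*log2(p) = 0.506232
  p = 4/42 = 0.095238: log2(p) = -3.392317, -p*log2(p) = 0.323078
  p = 8/42 = 0.190476: log2(p) = -2.392317, -p*log2(p) = 0.455680
  p = 19/42 = 0.452381: log2(p) = -1.144390, -p*log2(p) = 0.517700
H = 0.506232 + 0.323078 + 0.455680 + 0.517700 = 1.802690

H = 1.8027 bits/symbol


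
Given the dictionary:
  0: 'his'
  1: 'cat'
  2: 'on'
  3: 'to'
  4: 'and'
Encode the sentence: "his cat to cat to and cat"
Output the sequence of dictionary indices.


Look up each word in the dictionary:
  'his' -> 0
  'cat' -> 1
  'to' -> 3
  'cat' -> 1
  'to' -> 3
  'and' -> 4
  'cat' -> 1

Encoded: [0, 1, 3, 1, 3, 4, 1]


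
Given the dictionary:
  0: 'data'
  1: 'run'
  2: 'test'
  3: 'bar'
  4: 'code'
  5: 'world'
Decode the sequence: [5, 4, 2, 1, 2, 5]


Look up each index in the dictionary:
  5 -> 'world'
  4 -> 'code'
  2 -> 'test'
  1 -> 'run'
  2 -> 'test'
  5 -> 'world'

Decoded: "world code test run test world"


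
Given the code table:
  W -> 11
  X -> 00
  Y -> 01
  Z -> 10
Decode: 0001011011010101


Decoding:
00 -> X
01 -> Y
01 -> Y
10 -> Z
11 -> W
01 -> Y
01 -> Y
01 -> Y


Result: XYYZWYYY


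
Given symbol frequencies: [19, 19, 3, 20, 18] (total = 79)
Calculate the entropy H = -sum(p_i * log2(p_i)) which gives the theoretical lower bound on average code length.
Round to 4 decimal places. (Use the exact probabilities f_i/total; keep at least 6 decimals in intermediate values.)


Per-symbol terms -p_i * log2(p_i) with p_i = f_i/79:
  p = 19/79 = 0.240506: log2(p) = -2.055853, -p*log2(p) = 0.494446
  p = 19/79 = 0.240506: log2(p) = -2.055853, -p*log2(p) = 0.494446
  p = 3/79 = 0.037975: log2(p) = -4.718818, -p*log2(p) = 0.179196
  p = 20/79 = 0.253165: log2(p) = -1.981853, -p*log2(p) = 0.501735
  p = 18/79 = 0.227848: log2(p) = -2.133856, -p*log2(p) = 0.486195
H = 0.494446 + 0.494446 + 0.179196 + 0.501735 + 0.486195 = 2.156018

H = 2.156 bits/symbol


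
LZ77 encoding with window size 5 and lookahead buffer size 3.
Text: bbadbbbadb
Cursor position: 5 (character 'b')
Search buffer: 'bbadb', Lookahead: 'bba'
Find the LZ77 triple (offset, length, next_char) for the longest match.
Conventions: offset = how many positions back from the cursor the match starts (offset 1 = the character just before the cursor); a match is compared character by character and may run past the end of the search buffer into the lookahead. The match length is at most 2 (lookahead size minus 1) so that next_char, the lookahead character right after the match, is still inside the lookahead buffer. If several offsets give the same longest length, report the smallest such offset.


Try each offset into the search buffer:
  offset=1 (pos 4, char 'b'): match length 2
  offset=2 (pos 3, char 'd'): match length 0
  offset=3 (pos 2, char 'a'): match length 0
  offset=4 (pos 1, char 'b'): match length 1
  offset=5 (pos 0, char 'b'): match length 2
Longest match has length 2, found at offsets 1, 5; take the smallest, offset 1.
next_char = character at position 5 + 2 = 7 -> 'a'

Best match: offset=1, length=2 (matching 'bb' starting at position 4)
LZ77 triple: (1, 2, 'a')


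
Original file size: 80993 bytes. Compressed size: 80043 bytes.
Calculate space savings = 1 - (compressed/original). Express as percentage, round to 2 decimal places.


ratio = compressed/original = 80043/80993 = 0.988271
savings = 1 - ratio = 1 - 0.988271 = 0.011729
as a percentage: 0.011729 * 100 = 1.17%

Space savings = 1 - 80043/80993 = 1.17%


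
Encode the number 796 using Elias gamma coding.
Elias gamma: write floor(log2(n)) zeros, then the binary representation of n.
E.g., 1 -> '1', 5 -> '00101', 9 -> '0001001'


num_bits = floor(log2(796)) + 1 = 10
leading_zeros = num_bits - 1 = 9
binary(796) = 1100011100

Elias gamma(796) = '000000000' + '1100011100' = 0000000001100011100 (19 bits)


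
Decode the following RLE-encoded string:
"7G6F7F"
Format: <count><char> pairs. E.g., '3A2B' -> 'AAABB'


Expanding each <count><char> pair:
  7G -> 'GGGGGGG'
  6F -> 'FFFFFF'
  7F -> 'FFFFFFF'

Decoded = GGGGGGGFFFFFFFFFFFFF


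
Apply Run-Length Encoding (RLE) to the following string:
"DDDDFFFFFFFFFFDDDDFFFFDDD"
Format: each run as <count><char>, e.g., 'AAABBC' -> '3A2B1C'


Scanning runs left to right:
  i=0: run of 'D' x 4 -> '4D'
  i=4: run of 'F' x 10 -> '10F'
  i=14: run of 'D' x 4 -> '4D'
  i=18: run of 'F' x 4 -> '4F'
  i=22: run of 'D' x 3 -> '3D'

RLE = 4D10F4D4F3D


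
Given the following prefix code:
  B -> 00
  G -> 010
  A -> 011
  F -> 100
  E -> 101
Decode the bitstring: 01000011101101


Decoding step by step:
Bits 010 -> G
Bits 00 -> B
Bits 011 -> A
Bits 101 -> E
Bits 101 -> E


Decoded message: GBAEE


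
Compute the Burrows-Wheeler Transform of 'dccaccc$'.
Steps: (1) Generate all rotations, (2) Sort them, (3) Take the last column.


Rotations (sorted):
  0: $dccaccc -> last char: c
  1: accc$dcc -> last char: c
  2: c$dccacc -> last char: c
  3: caccc$dc -> last char: c
  4: cc$dccac -> last char: c
  5: ccaccc$d -> last char: d
  6: ccc$dcca -> last char: a
  7: dccaccc$ -> last char: $


BWT = cccccda$


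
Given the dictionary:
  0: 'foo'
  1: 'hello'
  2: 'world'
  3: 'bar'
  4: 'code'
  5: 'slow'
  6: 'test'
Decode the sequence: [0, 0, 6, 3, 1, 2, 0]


Look up each index in the dictionary:
  0 -> 'foo'
  0 -> 'foo'
  6 -> 'test'
  3 -> 'bar'
  1 -> 'hello'
  2 -> 'world'
  0 -> 'foo'

Decoded: "foo foo test bar hello world foo"


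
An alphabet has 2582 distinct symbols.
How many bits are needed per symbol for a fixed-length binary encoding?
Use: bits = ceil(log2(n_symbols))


log2(2582) = 11.3343
Bracket: 2^11 = 2048 < 2582 <= 2^12 = 4096
So ceil(log2(2582)) = 12

bits = ceil(log2(2582)) = ceil(11.3343) = 12 bits


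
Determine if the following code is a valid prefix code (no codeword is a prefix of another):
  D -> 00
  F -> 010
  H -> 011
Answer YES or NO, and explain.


Checking each pair (does one codeword prefix another?):
  D='00' vs F='010': no prefix
  D='00' vs H='011': no prefix
  F='010' vs D='00': no prefix
  F='010' vs H='011': no prefix
  H='011' vs D='00': no prefix
  H='011' vs F='010': no prefix
No violation found over all pairs.

YES -- this is a valid prefix code. No codeword is a prefix of any other codeword.


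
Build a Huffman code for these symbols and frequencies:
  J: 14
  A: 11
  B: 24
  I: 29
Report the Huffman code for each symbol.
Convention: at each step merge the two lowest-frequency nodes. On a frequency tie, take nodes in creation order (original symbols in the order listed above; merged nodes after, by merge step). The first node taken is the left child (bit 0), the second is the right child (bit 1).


Huffman tree construction:
Step 1: Merge A(11) + J(14) = 25
Step 2: Merge B(24) + (A+J)(25) = 49
Step 3: Merge I(29) + (B+(A+J))(49) = 78
Read each symbol's code off the tree from the root (left child = 0, right child = 1).

Codes:
  J: 111 (length 3)
  A: 110 (length 3)
  B: 10 (length 2)
  I: 0 (length 1)
Average code length: 152/78 = 1.9487 bits/symbol


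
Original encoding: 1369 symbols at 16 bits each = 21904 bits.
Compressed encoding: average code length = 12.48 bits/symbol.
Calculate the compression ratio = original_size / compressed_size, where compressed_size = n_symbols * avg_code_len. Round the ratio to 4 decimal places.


original_size = n_symbols * orig_bits = 1369 * 16 = 21904 bits
compressed_size = n_symbols * avg_code_len = 1369 * 12.48 = 17085.12 bits
ratio = original_size / compressed_size = 21904 / 17085.12 = 1.2821

Compression ratio = 1.2821


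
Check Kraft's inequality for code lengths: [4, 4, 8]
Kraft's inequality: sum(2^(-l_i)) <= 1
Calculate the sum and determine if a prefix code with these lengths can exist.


Sum = 2^(-4) + 2^(-4) + 2^(-8)
    = 0.0625 + 0.0625 + 0.00390625
    = 33/256 = 0.12890625
Since 0.12890625 <= 1, Kraft's inequality IS satisfied.
A prefix code with these lengths CAN exist.

Kraft sum = 0.12890625. Satisfied.


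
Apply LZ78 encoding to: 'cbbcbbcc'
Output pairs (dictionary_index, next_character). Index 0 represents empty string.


LZ78 encoding steps:
Dictionary: {0: ''}
Step 1: w='' (idx 0), next='c' -> output (0, 'c'), add 'c' as idx 1
Step 2: w='' (idx 0), next='b' -> output (0, 'b'), add 'b' as idx 2
Step 3: w='b' (idx 2), next='c' -> output (2, 'c'), add 'bc' as idx 3
Step 4: w='b' (idx 2), next='b' -> output (2, 'b'), add 'bb' as idx 4
Step 5: w='c' (idx 1), next='c' -> output (1, 'c'), add 'cc' as idx 5


Encoded: [(0, 'c'), (0, 'b'), (2, 'c'), (2, 'b'), (1, 'c')]


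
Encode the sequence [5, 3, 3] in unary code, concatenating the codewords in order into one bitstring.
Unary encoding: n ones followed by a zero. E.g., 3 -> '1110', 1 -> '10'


Encode each number as n ones followed by a terminating 0:
  5 -> 111110 (6 bits)
  3 -> 1110 (4 bits)
  3 -> 1110 (4 bits)
Total length = 6 + 4 + 4 = 14 bits.

Unary([5, 3, 3]) = 11111011101110 (14 bits)


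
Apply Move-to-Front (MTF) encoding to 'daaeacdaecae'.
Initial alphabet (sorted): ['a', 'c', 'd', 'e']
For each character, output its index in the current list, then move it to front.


MTF encoding:
'd': index 2 in ['a', 'c', 'd', 'e'] -> ['d', 'a', 'c', 'e']
'a': index 1 in ['d', 'a', 'c', 'e'] -> ['a', 'd', 'c', 'e']
'a': index 0 in ['a', 'd', 'c', 'e'] -> ['a', 'd', 'c', 'e']
'e': index 3 in ['a', 'd', 'c', 'e'] -> ['e', 'a', 'd', 'c']
'a': index 1 in ['e', 'a', 'd', 'c'] -> ['a', 'e', 'd', 'c']
'c': index 3 in ['a', 'e', 'd', 'c'] -> ['c', 'a', 'e', 'd']
'd': index 3 in ['c', 'a', 'e', 'd'] -> ['d', 'c', 'a', 'e']
'a': index 2 in ['d', 'c', 'a', 'e'] -> ['a', 'd', 'c', 'e']
'e': index 3 in ['a', 'd', 'c', 'e'] -> ['e', 'a', 'd', 'c']
'c': index 3 in ['e', 'a', 'd', 'c'] -> ['c', 'e', 'a', 'd']
'a': index 2 in ['c', 'e', 'a', 'd'] -> ['a', 'c', 'e', 'd']
'e': index 2 in ['a', 'c', 'e', 'd'] -> ['e', 'a', 'c', 'd']


Output: [2, 1, 0, 3, 1, 3, 3, 2, 3, 3, 2, 2]


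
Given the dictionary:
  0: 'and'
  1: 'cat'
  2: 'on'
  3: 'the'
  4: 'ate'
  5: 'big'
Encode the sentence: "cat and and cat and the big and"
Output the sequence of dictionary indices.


Look up each word in the dictionary:
  'cat' -> 1
  'and' -> 0
  'and' -> 0
  'cat' -> 1
  'and' -> 0
  'the' -> 3
  'big' -> 5
  'and' -> 0

Encoded: [1, 0, 0, 1, 0, 3, 5, 0]


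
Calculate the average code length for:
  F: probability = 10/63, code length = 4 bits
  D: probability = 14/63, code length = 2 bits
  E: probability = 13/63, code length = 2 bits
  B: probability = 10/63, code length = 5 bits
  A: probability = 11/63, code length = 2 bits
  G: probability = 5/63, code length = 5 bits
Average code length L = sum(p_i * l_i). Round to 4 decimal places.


Weighted contributions p_i * l_i:
  F: (10/63) * 4 = 40/63
  D: (14/63) * 2 = 28/63
  E: (13/63) * 2 = 26/63
  B: (10/63) * 5 = 50/63
  A: (11/63) * 2 = 22/63
  G: (5/63) * 5 = 25/63
Sum = (40 + 28 + 26 + 50 + 22 + 25)/63 = 191/63

L = 191/63 = 3.0317 bits/symbol


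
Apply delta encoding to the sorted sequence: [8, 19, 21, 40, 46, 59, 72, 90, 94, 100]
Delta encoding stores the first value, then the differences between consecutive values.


First value: 8
Deltas:
  19 - 8 = 11
  21 - 19 = 2
  40 - 21 = 19
  46 - 40 = 6
  59 - 46 = 13
  72 - 59 = 13
  90 - 72 = 18
  94 - 90 = 4
  100 - 94 = 6


Delta encoded: [8, 11, 2, 19, 6, 13, 13, 18, 4, 6]


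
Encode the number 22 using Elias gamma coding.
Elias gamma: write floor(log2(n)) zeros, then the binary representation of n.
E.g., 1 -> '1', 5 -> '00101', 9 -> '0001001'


num_bits = floor(log2(22)) + 1 = 5
leading_zeros = num_bits - 1 = 4
binary(22) = 10110

Elias gamma(22) = '0000' + '10110' = 000010110 (9 bits)


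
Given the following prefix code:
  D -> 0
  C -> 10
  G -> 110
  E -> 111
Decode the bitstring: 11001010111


Decoding step by step:
Bits 110 -> G
Bits 0 -> D
Bits 10 -> C
Bits 10 -> C
Bits 111 -> E


Decoded message: GDCCE


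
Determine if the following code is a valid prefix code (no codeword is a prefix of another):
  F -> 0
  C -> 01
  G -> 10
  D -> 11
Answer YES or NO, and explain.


Checking each pair (does one codeword prefix another?):
  F='0' vs C='01': prefix -- VIOLATION

NO -- this is NOT a valid prefix code. F (0) is a prefix of C (01).


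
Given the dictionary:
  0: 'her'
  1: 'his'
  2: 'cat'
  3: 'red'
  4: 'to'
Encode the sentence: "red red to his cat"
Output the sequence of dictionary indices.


Look up each word in the dictionary:
  'red' -> 3
  'red' -> 3
  'to' -> 4
  'his' -> 1
  'cat' -> 2

Encoded: [3, 3, 4, 1, 2]


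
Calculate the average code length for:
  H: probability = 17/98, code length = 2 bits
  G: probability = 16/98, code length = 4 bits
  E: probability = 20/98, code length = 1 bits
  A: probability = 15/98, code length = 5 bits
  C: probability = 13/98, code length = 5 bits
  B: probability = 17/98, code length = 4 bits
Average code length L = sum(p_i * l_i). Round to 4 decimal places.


Weighted contributions p_i * l_i:
  H: (17/98) * 2 = 34/98
  G: (16/98) * 4 = 64/98
  E: (20/98) * 1 = 20/98
  A: (15/98) * 5 = 75/98
  C: (13/98) * 5 = 65/98
  B: (17/98) * 4 = 68/98
Sum = (34 + 64 + 20 + 75 + 65 + 68)/98 = 326/98

L = 326/98 = 3.3265 bits/symbol


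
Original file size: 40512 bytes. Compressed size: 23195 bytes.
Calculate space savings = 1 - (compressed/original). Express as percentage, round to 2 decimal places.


ratio = compressed/original = 23195/40512 = 0.572546
savings = 1 - ratio = 1 - 0.572546 = 0.427454
as a percentage: 0.427454 * 100 = 42.75%

Space savings = 1 - 23195/40512 = 42.75%


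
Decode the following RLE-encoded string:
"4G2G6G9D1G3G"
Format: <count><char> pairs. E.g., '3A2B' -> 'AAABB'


Expanding each <count><char> pair:
  4G -> 'GGGG'
  2G -> 'GG'
  6G -> 'GGGGGG'
  9D -> 'DDDDDDDDD'
  1G -> 'G'
  3G -> 'GGG'

Decoded = GGGGGGGGGGGGDDDDDDDDDGGGG


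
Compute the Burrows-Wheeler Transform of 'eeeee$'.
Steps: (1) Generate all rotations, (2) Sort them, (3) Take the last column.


Rotations (sorted):
  0: $eeeee -> last char: e
  1: e$eeee -> last char: e
  2: ee$eee -> last char: e
  3: eee$ee -> last char: e
  4: eeee$e -> last char: e
  5: eeeee$ -> last char: $


BWT = eeeee$


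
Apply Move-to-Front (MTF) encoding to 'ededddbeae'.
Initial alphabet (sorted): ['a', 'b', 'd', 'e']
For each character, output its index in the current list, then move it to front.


MTF encoding:
'e': index 3 in ['a', 'b', 'd', 'e'] -> ['e', 'a', 'b', 'd']
'd': index 3 in ['e', 'a', 'b', 'd'] -> ['d', 'e', 'a', 'b']
'e': index 1 in ['d', 'e', 'a', 'b'] -> ['e', 'd', 'a', 'b']
'd': index 1 in ['e', 'd', 'a', 'b'] -> ['d', 'e', 'a', 'b']
'd': index 0 in ['d', 'e', 'a', 'b'] -> ['d', 'e', 'a', 'b']
'd': index 0 in ['d', 'e', 'a', 'b'] -> ['d', 'e', 'a', 'b']
'b': index 3 in ['d', 'e', 'a', 'b'] -> ['b', 'd', 'e', 'a']
'e': index 2 in ['b', 'd', 'e', 'a'] -> ['e', 'b', 'd', 'a']
'a': index 3 in ['e', 'b', 'd', 'a'] -> ['a', 'e', 'b', 'd']
'e': index 1 in ['a', 'e', 'b', 'd'] -> ['e', 'a', 'b', 'd']


Output: [3, 3, 1, 1, 0, 0, 3, 2, 3, 1]


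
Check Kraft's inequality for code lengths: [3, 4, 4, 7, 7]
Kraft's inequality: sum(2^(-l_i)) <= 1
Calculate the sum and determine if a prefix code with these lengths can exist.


Sum = 2^(-3) + 2^(-4) + 2^(-4) + 2^(-7) + 2^(-7)
    = 0.125 + 0.0625 + 0.0625 + 0.0078125 + 0.0078125
    = 34/128 = 0.265625
Since 0.265625 <= 1, Kraft's inequality IS satisfied.
A prefix code with these lengths CAN exist.

Kraft sum = 0.265625. Satisfied.


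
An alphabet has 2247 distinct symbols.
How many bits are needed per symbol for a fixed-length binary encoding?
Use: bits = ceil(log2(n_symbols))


log2(2247) = 11.1338
Bracket: 2^11 = 2048 < 2247 <= 2^12 = 4096
So ceil(log2(2247)) = 12

bits = ceil(log2(2247)) = ceil(11.1338) = 12 bits


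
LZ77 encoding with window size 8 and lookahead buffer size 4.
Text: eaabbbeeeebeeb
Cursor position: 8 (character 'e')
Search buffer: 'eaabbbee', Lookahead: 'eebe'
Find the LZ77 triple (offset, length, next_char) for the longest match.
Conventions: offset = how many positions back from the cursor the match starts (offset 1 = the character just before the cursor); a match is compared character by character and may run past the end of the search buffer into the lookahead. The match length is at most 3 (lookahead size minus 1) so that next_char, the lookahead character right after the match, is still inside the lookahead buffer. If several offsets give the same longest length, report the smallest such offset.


Try each offset into the search buffer:
  offset=1 (pos 7, char 'e'): match length 2
  offset=2 (pos 6, char 'e'): match length 2
  offset=3 (pos 5, char 'b'): match length 0
  offset=4 (pos 4, char 'b'): match length 0
  offset=5 (pos 3, char 'b'): match length 0
  offset=6 (pos 2, char 'a'): match length 0
  offset=7 (pos 1, char 'a'): match length 0
  offset=8 (pos 0, char 'e'): match length 1
Longest match has length 2, found at offsets 1, 2; take the smallest, offset 1.
next_char = character at position 8 + 2 = 10 -> 'b'

Best match: offset=1, length=2 (matching 'ee' starting at position 7)
LZ77 triple: (1, 2, 'b')


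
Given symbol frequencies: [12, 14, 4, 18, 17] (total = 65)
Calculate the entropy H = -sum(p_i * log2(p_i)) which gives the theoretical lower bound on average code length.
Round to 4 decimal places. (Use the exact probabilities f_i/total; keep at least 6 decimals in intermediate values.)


Per-symbol terms -p_i * log2(p_i) with p_i = f_i/65:
  p = 12/65 = 0.184615: log2(p) = -2.437405, -p*log2(p) = 0.449983
  p = 14/65 = 0.215385: log2(p) = -2.215013, -p*log2(p) = 0.477080
  p = 4/65 = 0.061538: log2(p) = -4.022368, -p*log2(p) = 0.247530
  p = 18/65 = 0.276923: log2(p) = -1.852443, -p*log2(p) = 0.512984
  p = 17/65 = 0.261538: log2(p) = -1.934905, -p*log2(p) = 0.506052
H = 0.449983 + 0.477080 + 0.247530 + 0.512984 + 0.506052 = 2.193629

H = 2.1936 bits/symbol


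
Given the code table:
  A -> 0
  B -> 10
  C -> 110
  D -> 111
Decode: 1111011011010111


Decoding:
111 -> D
10 -> B
110 -> C
110 -> C
10 -> B
111 -> D


Result: DBCCBD


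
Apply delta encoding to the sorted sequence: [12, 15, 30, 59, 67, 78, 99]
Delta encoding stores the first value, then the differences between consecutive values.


First value: 12
Deltas:
  15 - 12 = 3
  30 - 15 = 15
  59 - 30 = 29
  67 - 59 = 8
  78 - 67 = 11
  99 - 78 = 21


Delta encoded: [12, 3, 15, 29, 8, 11, 21]


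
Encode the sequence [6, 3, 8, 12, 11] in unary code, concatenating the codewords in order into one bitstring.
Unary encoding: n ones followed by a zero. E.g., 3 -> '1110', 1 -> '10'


Encode each number as n ones followed by a terminating 0:
  6 -> 1111110 (7 bits)
  3 -> 1110 (4 bits)
  8 -> 111111110 (9 bits)
  12 -> 1111111111110 (13 bits)
  11 -> 111111111110 (12 bits)
Total length = 7 + 4 + 9 + 13 + 12 = 45 bits.

Unary([6, 3, 8, 12, 11]) = 111111011101111111101111111111110111111111110 (45 bits)


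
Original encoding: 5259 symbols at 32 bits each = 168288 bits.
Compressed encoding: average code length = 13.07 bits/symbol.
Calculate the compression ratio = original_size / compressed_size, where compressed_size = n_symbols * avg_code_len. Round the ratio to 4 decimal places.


original_size = n_symbols * orig_bits = 5259 * 32 = 168288 bits
compressed_size = n_symbols * avg_code_len = 5259 * 13.07 = 68735.13 bits
ratio = original_size / compressed_size = 168288 / 68735.13 = 2.4484

Compression ratio = 2.4484


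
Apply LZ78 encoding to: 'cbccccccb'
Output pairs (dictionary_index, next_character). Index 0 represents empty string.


LZ78 encoding steps:
Dictionary: {0: ''}
Step 1: w='' (idx 0), next='c' -> output (0, 'c'), add 'c' as idx 1
Step 2: w='' (idx 0), next='b' -> output (0, 'b'), add 'b' as idx 2
Step 3: w='c' (idx 1), next='c' -> output (1, 'c'), add 'cc' as idx 3
Step 4: w='cc' (idx 3), next='c' -> output (3, 'c'), add 'ccc' as idx 4
Step 5: w='c' (idx 1), next='b' -> output (1, 'b'), add 'cb' as idx 5


Encoded: [(0, 'c'), (0, 'b'), (1, 'c'), (3, 'c'), (1, 'b')]


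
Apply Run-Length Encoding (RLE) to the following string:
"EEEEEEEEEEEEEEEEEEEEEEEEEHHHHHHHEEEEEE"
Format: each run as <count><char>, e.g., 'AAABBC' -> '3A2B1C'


Scanning runs left to right:
  i=0: run of 'E' x 25 -> '25E'
  i=25: run of 'H' x 7 -> '7H'
  i=32: run of 'E' x 6 -> '6E'

RLE = 25E7H6E


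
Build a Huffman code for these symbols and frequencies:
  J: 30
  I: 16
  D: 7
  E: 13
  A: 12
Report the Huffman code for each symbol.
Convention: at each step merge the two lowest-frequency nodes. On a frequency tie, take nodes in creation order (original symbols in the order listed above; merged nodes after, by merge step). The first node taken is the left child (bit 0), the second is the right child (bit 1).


Huffman tree construction:
Step 1: Merge D(7) + A(12) = 19
Step 2: Merge E(13) + I(16) = 29
Step 3: Merge (D+A)(19) + (E+I)(29) = 48
Step 4: Merge J(30) + ((D+A)+(E+I))(48) = 78
Read each symbol's code off the tree from the root (left child = 0, right child = 1).

Codes:
  J: 0 (length 1)
  I: 111 (length 3)
  D: 100 (length 3)
  E: 110 (length 3)
  A: 101 (length 3)
Average code length: 174/78 = 2.2308 bits/symbol


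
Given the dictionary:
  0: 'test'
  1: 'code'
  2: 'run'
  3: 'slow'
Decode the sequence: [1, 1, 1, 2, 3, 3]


Look up each index in the dictionary:
  1 -> 'code'
  1 -> 'code'
  1 -> 'code'
  2 -> 'run'
  3 -> 'slow'
  3 -> 'slow'

Decoded: "code code code run slow slow"


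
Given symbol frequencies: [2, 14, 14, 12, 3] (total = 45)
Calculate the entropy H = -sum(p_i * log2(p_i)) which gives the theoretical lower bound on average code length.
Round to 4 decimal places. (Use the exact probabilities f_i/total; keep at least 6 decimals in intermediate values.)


Per-symbol terms -p_i * log2(p_i) with p_i = f_i/45:
  p = 2/45 = 0.044444: log2(p) = -4.491853, -p*log2(p) = 0.199638
  p = 14/45 = 0.311111: log2(p) = -1.684498, -p*log2(p) = 0.524066
  p = 14/45 = 0.311111: log2(p) = -1.684498, -p*log2(p) = 0.524066
  p = 12/45 = 0.266667: log2(p) = -1.906891, -p*log2(p) = 0.508504
  p = 3/45 = 0.066667: log2(p) = -3.906891, -p*log2(p) = 0.260459
H = 0.199638 + 0.524066 + 0.524066 + 0.508504 + 0.260459 = 2.016733

H = 2.0167 bits/symbol


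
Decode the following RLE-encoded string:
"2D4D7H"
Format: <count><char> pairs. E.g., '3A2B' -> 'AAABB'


Expanding each <count><char> pair:
  2D -> 'DD'
  4D -> 'DDDD'
  7H -> 'HHHHHHH'

Decoded = DDDDDDHHHHHHH


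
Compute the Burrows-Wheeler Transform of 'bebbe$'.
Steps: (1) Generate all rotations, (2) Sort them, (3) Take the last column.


Rotations (sorted):
  0: $bebbe -> last char: e
  1: bbe$be -> last char: e
  2: be$beb -> last char: b
  3: bebbe$ -> last char: $
  4: e$bebb -> last char: b
  5: ebbe$b -> last char: b


BWT = eeb$bb


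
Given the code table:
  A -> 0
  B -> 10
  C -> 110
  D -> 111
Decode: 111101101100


Decoding:
111 -> D
10 -> B
110 -> C
110 -> C
0 -> A


Result: DBCCA


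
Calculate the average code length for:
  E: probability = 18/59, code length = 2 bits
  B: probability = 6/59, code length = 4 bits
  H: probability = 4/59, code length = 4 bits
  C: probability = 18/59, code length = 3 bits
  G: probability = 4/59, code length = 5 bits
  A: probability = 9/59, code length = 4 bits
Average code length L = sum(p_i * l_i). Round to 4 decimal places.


Weighted contributions p_i * l_i:
  E: (18/59) * 2 = 36/59
  B: (6/59) * 4 = 24/59
  H: (4/59) * 4 = 16/59
  C: (18/59) * 3 = 54/59
  G: (4/59) * 5 = 20/59
  A: (9/59) * 4 = 36/59
Sum = (36 + 24 + 16 + 54 + 20 + 36)/59 = 186/59

L = 186/59 = 3.1525 bits/symbol


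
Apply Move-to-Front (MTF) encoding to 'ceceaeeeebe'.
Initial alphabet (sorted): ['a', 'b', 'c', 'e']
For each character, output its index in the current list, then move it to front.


MTF encoding:
'c': index 2 in ['a', 'b', 'c', 'e'] -> ['c', 'a', 'b', 'e']
'e': index 3 in ['c', 'a', 'b', 'e'] -> ['e', 'c', 'a', 'b']
'c': index 1 in ['e', 'c', 'a', 'b'] -> ['c', 'e', 'a', 'b']
'e': index 1 in ['c', 'e', 'a', 'b'] -> ['e', 'c', 'a', 'b']
'a': index 2 in ['e', 'c', 'a', 'b'] -> ['a', 'e', 'c', 'b']
'e': index 1 in ['a', 'e', 'c', 'b'] -> ['e', 'a', 'c', 'b']
'e': index 0 in ['e', 'a', 'c', 'b'] -> ['e', 'a', 'c', 'b']
'e': index 0 in ['e', 'a', 'c', 'b'] -> ['e', 'a', 'c', 'b']
'e': index 0 in ['e', 'a', 'c', 'b'] -> ['e', 'a', 'c', 'b']
'b': index 3 in ['e', 'a', 'c', 'b'] -> ['b', 'e', 'a', 'c']
'e': index 1 in ['b', 'e', 'a', 'c'] -> ['e', 'b', 'a', 'c']


Output: [2, 3, 1, 1, 2, 1, 0, 0, 0, 3, 1]
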